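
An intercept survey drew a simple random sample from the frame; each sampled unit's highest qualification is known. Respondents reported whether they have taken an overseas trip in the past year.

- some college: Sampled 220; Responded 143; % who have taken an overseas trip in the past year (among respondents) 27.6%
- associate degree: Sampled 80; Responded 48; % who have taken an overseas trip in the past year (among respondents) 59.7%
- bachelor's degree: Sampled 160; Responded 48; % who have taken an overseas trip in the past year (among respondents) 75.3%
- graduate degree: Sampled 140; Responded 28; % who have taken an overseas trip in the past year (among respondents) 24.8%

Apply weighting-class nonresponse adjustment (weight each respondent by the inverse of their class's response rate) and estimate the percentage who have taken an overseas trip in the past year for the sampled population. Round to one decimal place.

Response rates by class: some college 143/220 = 65%, associate degree 48/80 = 60%, bachelor's degree 48/160 = 30%, graduate degree 28/140 = 20%.
Inverse-response-rate weighting restores each class to its sampled count, so class totals weight by n_sampled:
  some college: 220 × 27.6 = 6072
  associate degree: 80 × 59.7 = 4776
  bachelor's degree: 160 × 75.3 = 12,048
  graduate degree: 140 × 24.8 = 3472
Adjusted estimate = 26,368 / 600 = 43.9467 → 43.9%.

43.9%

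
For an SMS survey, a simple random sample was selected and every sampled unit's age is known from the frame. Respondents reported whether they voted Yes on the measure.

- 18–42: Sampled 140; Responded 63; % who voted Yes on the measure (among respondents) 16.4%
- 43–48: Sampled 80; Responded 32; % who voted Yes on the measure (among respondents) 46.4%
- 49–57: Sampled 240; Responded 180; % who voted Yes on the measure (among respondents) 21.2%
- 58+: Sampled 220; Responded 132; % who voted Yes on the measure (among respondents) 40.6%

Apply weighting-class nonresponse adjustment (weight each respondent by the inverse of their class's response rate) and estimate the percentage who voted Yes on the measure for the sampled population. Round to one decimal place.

29.5%

Response rates by class: 18–42 63/140 = 45%, 43–48 32/80 = 40%, 49–57 180/240 = 75%, 58+ 132/220 = 60%.
Each respondent's weight = sampled/responded in their class; summing within a class gives n_sampled, so:
  18–42: 140 × 16.4 = 2296
  43–48: 80 × 46.4 = 3712
  49–57: 240 × 21.2 = 5088
  58+: 220 × 40.6 = 8932
Adjusted estimate = 20,028 / 680 = 29.4529 → 29.5%.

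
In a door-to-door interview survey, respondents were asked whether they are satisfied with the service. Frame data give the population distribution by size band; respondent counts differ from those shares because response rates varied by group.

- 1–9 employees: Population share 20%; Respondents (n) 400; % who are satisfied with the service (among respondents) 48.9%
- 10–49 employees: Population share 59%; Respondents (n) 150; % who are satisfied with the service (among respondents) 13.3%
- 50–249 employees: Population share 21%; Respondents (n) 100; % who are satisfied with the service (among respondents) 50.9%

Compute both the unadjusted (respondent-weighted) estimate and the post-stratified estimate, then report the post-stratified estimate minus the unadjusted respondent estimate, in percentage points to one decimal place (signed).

Without adjustment, the pooled respondent share is:
  (400/650)×48.9 + (150/650)×13.3 + (100/650)×50.9 = 40.9923%
Reweighting by population size band shares:
  0.2×48.9 + 0.59×13.3 + 0.21×50.9 = 28.316%
Difference = 28.316 − 40.9923 = -12.6763 pp.

-12.7 percentage points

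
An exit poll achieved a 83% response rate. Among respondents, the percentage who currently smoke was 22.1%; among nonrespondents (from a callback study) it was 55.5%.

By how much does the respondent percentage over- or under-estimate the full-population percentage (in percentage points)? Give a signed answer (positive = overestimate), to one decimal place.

Nonresponse fraction = 1 − 0.83 = 0.17.
Bias = (nonresponse fraction) × (respondent percentage − nonrespondent percentage)
     = 0.17 × (22.1 − 55.5) = 0.17 × -33.4 = -5.678.

-5.7 percentage points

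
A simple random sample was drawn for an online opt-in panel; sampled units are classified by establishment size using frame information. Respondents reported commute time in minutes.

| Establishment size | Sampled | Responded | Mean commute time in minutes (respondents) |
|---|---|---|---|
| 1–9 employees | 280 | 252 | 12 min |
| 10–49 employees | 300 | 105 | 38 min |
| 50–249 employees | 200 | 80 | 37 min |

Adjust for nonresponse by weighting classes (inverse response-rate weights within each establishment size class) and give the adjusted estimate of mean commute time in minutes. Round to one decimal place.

28.4

Response rates by class: 1–9 employees 252/280 = 90%, 10–49 employees 105/300 = 35%, 50–249 employees 80/200 = 40%.
With weight = n_sampled/n_responded per class, the weighted class total is n_sampled:
  1–9 employees: 280 × 12 = 3360
  10–49 employees: 300 × 38 = 11,400
  50–249 employees: 200 × 37 = 7400
Adjusted estimate = 22,160 / 780 = 28.4103 → 28.4.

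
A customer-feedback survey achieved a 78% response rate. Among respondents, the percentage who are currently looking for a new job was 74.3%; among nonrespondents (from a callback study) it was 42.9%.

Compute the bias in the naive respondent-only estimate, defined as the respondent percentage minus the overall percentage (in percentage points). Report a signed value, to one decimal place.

Nonresponse fraction = 1 − 0.78 = 0.22.
Bias = (nonresponse fraction) × (respondent percentage − nonrespondent percentage)
     = 0.22 × (74.3 − 42.9) = 0.22 × 31.4 = 6.908.

+6.9 percentage points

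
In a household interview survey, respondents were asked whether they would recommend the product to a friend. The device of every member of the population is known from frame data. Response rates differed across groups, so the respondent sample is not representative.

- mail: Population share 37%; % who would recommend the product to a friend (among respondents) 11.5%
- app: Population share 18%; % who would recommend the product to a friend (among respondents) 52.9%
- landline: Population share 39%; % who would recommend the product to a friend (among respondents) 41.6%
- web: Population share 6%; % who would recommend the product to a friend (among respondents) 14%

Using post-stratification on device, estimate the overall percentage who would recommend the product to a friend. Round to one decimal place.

30.8%

Each cell contributes population-share × respondent value:
  mail: 0.37 × 11.5 = 4.255
  app: 0.18 × 52.9 = 9.522
  landline: 0.39 × 41.6 = 16.224
  web: 0.06 × 14 = 0.84
Post-stratified estimate = 30.841 → 30.8%.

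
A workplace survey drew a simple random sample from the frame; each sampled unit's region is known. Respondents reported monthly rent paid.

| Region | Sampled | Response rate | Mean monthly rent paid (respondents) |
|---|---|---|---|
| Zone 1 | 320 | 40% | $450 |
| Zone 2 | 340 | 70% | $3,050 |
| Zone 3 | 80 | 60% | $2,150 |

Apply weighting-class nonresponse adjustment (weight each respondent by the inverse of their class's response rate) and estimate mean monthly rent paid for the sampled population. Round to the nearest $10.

Weighting each respondent by the inverse class response rate inflates each class back to its sampled size, so the class weight is n_sampled:
  Zone 1: 320 × 450 = 144,000
  Zone 2: 340 × 3050 = 1,037,000
  Zone 3: 80 × 2150 = 172,000
Adjusted estimate = 1,353,000 / 740 = 1828.38 → $1,830.

$1,830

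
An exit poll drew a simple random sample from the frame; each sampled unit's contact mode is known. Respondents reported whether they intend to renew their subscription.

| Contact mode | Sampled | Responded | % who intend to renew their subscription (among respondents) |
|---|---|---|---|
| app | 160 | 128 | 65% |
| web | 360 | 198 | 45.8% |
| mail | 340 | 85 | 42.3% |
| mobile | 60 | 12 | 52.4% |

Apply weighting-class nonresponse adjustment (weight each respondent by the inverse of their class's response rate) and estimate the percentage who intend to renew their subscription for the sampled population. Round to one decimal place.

48.3%

Response rates by class: app 128/160 = 80%, web 198/360 = 55%, mail 85/340 = 25%, mobile 12/60 = 20%.
Each respondent's weight = sampled/responded in their class; summing within a class gives n_sampled, so:
  app: 160 × 65 = 10,400
  web: 360 × 45.8 = 16,488
  mail: 340 × 42.3 = 14382
  mobile: 60 × 52.4 = 3144
Adjusted estimate = 44,414 / 920 = 48.2761 → 48.3%.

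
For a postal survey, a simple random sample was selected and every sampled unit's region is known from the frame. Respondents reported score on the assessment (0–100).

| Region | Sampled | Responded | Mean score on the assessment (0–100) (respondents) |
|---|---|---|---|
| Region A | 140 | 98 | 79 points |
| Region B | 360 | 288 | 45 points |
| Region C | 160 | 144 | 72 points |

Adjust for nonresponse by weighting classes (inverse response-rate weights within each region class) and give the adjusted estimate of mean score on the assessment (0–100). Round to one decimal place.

58.8

Response rates by class: Region A 98/140 = 70%, Region B 288/360 = 80%, Region C 144/160 = 90%.
Inverse-response-rate weighting restores each class to its sampled count, so class totals weight by n_sampled:
  Region A: 140 × 79 = 11,060
  Region B: 360 × 45 = 16,200
  Region C: 160 × 72 = 11,520
Adjusted estimate = 38,780 / 660 = 58.7576 → 58.8.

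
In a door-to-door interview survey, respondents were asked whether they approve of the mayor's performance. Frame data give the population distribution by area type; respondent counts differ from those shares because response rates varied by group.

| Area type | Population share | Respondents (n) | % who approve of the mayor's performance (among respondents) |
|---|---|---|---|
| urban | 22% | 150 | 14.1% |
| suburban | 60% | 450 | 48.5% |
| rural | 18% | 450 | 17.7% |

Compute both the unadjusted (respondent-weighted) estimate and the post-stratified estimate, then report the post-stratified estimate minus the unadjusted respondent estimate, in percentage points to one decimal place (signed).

+5.0 percentage points

Unadjusted (pooled respondent) estimate weights by respondent counts:
  (150/1050)×14.1 + (450/1050)×48.5 + (450/1050)×17.7 = 30.3857%
Reweighting by population area type shares:
  0.22×14.1 + 0.6×48.5 + 0.18×17.7 = 35.388%
Difference = 35.388 − 30.3857 = 5.0023 pp.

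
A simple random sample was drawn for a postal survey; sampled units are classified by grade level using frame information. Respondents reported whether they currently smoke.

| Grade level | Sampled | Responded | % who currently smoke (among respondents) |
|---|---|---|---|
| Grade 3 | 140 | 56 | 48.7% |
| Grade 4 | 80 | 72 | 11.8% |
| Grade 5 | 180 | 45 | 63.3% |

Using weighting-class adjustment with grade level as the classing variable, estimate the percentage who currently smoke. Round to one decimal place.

Response rates by class: Grade 3 56/140 = 40%, Grade 4 72/80 = 90%, Grade 5 45/180 = 25%.
Inverse-response-rate weighting restores each class to its sampled count, so class totals weight by n_sampled:
  Grade 3: 140 × 48.7 = 6818
  Grade 4: 80 × 11.8 = 944
  Grade 5: 180 × 63.3 = 11,394
Adjusted estimate = 19,156 / 400 = 47.89 → 47.9%.

47.9%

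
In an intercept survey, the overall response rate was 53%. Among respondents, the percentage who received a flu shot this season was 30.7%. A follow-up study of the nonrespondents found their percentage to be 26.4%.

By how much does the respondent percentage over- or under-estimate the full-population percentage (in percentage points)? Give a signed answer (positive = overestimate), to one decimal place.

+2.0 percentage points

Nonresponse fraction = 1 − 0.53 = 0.47.
Bias = (nonresponse fraction) × (respondent percentage − nonrespondent percentage)
     = 0.47 × (30.7 − 26.4) = 0.47 × 4.3 = 2.021.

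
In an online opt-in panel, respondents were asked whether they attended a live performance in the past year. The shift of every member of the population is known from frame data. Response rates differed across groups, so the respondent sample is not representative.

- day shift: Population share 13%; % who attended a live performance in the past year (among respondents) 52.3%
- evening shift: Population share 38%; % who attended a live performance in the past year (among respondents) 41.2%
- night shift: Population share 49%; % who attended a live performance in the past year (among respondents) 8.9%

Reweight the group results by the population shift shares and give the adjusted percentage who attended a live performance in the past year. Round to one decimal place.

Post-stratification weights by population share, not respondent share:
  day shift: 0.13 × 52.3 = 6.799
  evening shift: 0.38 × 41.2 = 15.656
  night shift: 0.49 × 8.9 = 4.361
Post-stratified estimate = 26.816 → 26.8%.

26.8%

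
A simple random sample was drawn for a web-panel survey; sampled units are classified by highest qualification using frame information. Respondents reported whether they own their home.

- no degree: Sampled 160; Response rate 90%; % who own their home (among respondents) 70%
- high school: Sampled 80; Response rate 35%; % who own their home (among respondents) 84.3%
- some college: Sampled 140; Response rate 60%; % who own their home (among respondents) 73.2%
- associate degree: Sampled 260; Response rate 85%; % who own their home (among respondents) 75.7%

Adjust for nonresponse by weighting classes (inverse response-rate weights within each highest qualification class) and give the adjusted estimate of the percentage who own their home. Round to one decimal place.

With weight = n_sampled/n_responded per class, the weighted class total is n_sampled:
  no degree: 160 × 70 = 11,200
  high school: 80 × 84.3 = 6744
  some college: 140 × 73.2 = 10,248
  associate degree: 260 × 75.7 = 19,682
Adjusted estimate = 47,874 / 640 = 74.8031 → 74.8%.

74.8%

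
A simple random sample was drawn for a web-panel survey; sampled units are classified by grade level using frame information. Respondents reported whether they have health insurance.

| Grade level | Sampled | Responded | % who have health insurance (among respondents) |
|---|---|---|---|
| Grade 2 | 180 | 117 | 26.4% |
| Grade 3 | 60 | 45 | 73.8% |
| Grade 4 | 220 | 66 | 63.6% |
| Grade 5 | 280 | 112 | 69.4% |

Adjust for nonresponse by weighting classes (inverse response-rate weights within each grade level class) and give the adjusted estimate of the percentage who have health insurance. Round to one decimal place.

57.6%

Response rates by class: Grade 2 117/180 = 65%, Grade 3 45/60 = 75%, Grade 4 66/220 = 30%, Grade 5 112/280 = 40%.
Each respondent's weight = sampled/responded in their class; summing within a class gives n_sampled, so:
  Grade 2: 180 × 26.4 = 4752
  Grade 3: 60 × 73.8 = 4428
  Grade 4: 220 × 63.6 = 13,992
  Grade 5: 280 × 69.4 = 19,432
Adjusted estimate = 42,604 / 740 = 57.573 → 57.6%.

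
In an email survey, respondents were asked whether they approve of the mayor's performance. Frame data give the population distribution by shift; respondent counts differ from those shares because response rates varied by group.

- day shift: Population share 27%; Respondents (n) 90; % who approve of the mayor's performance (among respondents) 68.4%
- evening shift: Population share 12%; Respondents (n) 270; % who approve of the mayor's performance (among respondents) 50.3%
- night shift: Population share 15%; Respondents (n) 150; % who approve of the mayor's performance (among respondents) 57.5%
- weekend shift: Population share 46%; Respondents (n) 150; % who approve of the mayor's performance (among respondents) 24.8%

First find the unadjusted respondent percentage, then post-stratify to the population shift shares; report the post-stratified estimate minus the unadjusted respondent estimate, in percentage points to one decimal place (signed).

-4.1 percentage points

Without adjustment, the pooled respondent share is:
  (90/660)×68.4 + (270/660)×50.3 + (150/660)×57.5 + (150/660)×24.8 = 48.6091%
Post-stratified estimate weights by population shares:
  0.27×68.4 + 0.12×50.3 + 0.15×57.5 + 0.46×24.8 = 44.537%
Difference = 44.537 − 48.6091 = -4.0721 pp.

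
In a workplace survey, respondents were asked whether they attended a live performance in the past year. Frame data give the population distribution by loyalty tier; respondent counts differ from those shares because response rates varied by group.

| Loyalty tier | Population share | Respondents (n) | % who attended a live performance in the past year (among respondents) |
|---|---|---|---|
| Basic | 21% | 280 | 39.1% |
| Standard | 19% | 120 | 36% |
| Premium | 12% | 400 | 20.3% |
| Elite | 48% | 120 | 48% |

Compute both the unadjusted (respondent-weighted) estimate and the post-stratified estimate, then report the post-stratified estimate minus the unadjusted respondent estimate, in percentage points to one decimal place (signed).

+8.8 percentage points

Naive respondent-only estimate (weights = respondent counts):
  (280/920)×39.1 + (120/920)×36 + (400/920)×20.3 + (120/920)×48 = 31.6826%
Reweighting by population loyalty tier shares:
  0.21×39.1 + 0.19×36 + 0.12×20.3 + 0.48×48 = 40.527%
Difference = 40.527 − 31.6826 = 8.8444 pp.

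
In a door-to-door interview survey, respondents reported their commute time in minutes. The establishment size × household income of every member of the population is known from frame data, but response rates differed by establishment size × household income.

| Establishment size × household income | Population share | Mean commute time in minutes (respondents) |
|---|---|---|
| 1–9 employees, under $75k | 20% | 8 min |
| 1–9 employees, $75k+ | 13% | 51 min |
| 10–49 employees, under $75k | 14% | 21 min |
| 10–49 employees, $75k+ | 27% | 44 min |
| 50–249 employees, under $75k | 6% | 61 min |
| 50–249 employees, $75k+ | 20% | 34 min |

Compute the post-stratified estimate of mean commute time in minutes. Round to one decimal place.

Weight each group's respondent value by its population share:
  1–9 employees, under $75k: 0.2 × 8 = 1.6
  1–9 employees, $75k+: 0.13 × 51 = 6.63
  10–49 employees, under $75k: 0.14 × 21 = 2.94
  10–49 employees, $75k+: 0.27 × 44 = 11.88
  50–249 employees, under $75k: 0.06 × 61 = 3.66
  50–249 employees, $75k+: 0.2 × 34 = 6.8
Post-stratified estimate = 33.51 → 33.5.

33.5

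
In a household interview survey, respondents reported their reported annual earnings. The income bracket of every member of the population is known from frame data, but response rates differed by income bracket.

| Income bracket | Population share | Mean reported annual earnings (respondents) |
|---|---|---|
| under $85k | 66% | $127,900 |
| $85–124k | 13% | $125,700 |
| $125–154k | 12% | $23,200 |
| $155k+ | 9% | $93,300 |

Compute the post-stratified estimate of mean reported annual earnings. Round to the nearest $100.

$111,900

Each cell contributes population-share × respondent value:
  under $85k: 0.66 × 127,900 = 84,414
  $85–124k: 0.13 × 125,700 = 16,341
  $125–154k: 0.12 × 23,200 = 2784
  $155k+: 0.09 × 93,300 = 8397
Post-stratified estimate = 111,936 → $111,900.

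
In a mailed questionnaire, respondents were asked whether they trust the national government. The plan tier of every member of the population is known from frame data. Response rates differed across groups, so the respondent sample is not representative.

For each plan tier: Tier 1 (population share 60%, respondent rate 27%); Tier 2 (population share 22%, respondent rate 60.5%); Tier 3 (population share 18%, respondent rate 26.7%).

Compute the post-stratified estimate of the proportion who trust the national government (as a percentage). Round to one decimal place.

34.3%

Each cell contributes population-share × respondent value:
  Tier 1: 0.6 × 27 = 16.2
  Tier 2: 0.22 × 60.5 = 13.31
  Tier 3: 0.18 × 26.7 = 4.806
Post-stratified estimate = 34.316 → 34.3%.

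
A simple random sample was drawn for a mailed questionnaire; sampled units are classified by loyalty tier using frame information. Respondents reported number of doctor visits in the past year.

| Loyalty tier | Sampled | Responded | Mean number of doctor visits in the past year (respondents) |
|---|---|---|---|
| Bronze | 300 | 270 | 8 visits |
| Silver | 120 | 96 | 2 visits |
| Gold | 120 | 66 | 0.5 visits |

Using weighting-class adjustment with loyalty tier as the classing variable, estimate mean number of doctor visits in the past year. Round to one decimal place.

5.0

Class response rates: Bronze 270/300 = 90%, Silver 96/120 = 80%, Gold 66/120 = 55%.
Each respondent's weight = sampled/responded in their class; summing within a class gives n_sampled, so:
  Bronze: 300 × 8 = 2400
  Silver: 120 × 2 = 240
  Gold: 120 × 0.5 = 60
Adjusted estimate = 2700 / 540 = 5 → 5.0.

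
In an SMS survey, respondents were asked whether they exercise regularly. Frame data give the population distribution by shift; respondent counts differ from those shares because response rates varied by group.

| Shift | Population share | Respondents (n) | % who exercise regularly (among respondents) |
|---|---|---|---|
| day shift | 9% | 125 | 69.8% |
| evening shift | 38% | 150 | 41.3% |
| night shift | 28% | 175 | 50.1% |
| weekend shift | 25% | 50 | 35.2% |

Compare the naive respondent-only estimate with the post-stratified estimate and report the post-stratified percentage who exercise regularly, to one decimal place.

Without adjustment, the pooled respondent share is:
  (125/500)×69.8 + (150/500)×41.3 + (175/500)×50.1 + (50/500)×35.2 = 50.895%
Post-stratifying to population shares instead:
  0.09×69.8 + 0.38×41.3 + 0.28×50.1 + 0.25×35.2 = 44.804%

44.8%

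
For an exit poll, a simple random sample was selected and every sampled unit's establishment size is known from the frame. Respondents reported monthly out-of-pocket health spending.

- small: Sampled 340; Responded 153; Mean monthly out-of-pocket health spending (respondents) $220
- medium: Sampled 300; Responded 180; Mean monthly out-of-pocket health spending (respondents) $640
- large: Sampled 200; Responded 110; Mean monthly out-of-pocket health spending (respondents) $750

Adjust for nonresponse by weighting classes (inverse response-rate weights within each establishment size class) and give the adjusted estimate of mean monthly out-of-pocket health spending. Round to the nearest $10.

Class response rates: small 153/340 = 45%, medium 180/300 = 60%, large 110/200 = 55%.
Each respondent's weight = sampled/responded in their class; summing within a class gives n_sampled, so:
  small: 340 × 220 = 74,800
  medium: 300 × 640 = 192,000
  large: 200 × 750 = 150,000
Adjusted estimate = 416,800 / 840 = 496.19 → $500.

$500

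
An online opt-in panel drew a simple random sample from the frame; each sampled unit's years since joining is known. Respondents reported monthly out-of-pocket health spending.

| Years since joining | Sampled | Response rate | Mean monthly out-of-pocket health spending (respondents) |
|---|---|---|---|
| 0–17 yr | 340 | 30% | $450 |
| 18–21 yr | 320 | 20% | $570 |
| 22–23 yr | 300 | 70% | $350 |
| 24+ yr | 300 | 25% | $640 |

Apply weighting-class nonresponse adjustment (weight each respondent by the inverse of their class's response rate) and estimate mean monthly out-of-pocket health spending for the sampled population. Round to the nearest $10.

$500

Each respondent's weight = sampled/responded in their class; summing within a class gives n_sampled, so:
  0–17 yr: 340 × 450 = 153,000
  18–21 yr: 320 × 570 = 182,400
  22–23 yr: 300 × 350 = 105,000
  24+ yr: 300 × 640 = 192,000
Adjusted estimate = 632,400 / 1,260 = 501.905 → $500.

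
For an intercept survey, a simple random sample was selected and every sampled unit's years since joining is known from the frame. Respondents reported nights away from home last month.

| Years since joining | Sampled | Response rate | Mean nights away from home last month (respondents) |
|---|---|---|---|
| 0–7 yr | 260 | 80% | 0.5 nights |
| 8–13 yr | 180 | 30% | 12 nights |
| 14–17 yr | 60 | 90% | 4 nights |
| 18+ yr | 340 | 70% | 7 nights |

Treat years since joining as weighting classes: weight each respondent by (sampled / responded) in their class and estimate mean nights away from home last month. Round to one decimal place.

Each respondent's weight = sampled/responded in their class; summing within a class gives n_sampled, so:
  0–7 yr: 260 × 0.5 = 130
  8–13 yr: 180 × 12 = 2160
  14–17 yr: 60 × 4 = 240
  18+ yr: 340 × 7 = 2380
Adjusted estimate = 4910 / 840 = 5.84524 → 5.8.

5.8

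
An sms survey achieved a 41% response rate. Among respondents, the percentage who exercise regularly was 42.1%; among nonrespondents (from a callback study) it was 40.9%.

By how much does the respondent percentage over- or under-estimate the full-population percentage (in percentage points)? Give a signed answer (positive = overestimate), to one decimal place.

+0.7 percentage points

Nonresponse fraction = 1 − 0.41 = 0.59.
Bias = (nonresponse fraction) × (respondent percentage − nonrespondent percentage)
     = 0.59 × (42.1 − 40.9) = 0.59 × 1.2 = 0.708.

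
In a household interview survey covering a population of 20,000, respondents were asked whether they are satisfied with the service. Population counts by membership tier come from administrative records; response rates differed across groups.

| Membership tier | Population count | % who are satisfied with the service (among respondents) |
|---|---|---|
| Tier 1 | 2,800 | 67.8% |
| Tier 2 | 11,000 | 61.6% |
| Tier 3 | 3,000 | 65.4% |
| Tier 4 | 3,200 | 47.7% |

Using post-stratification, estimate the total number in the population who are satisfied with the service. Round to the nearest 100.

Apply each group's respondent rate to its population count:
  Tier 1: 2,800 × 67.8% = 1898.4
  Tier 2: 11,000 × 61.6% = 6776
  Tier 3: 3,000 × 65.4% = 1962
  Tier 4: 3,200 × 47.7% = 1526.4
Estimated total = 12162.8 → 12,200.

12,200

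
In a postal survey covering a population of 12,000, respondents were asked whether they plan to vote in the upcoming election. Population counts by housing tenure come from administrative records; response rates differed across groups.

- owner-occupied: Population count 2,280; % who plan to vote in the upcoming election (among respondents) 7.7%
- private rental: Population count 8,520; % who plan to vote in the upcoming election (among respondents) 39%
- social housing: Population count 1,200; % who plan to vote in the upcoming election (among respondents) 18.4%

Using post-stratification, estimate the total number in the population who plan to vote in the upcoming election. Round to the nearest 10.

3,720

Each cell contributes its population count × the respondent rate:
  owner-occupied: 2,280 × 7.7% = 175.56
  private rental: 8,520 × 39% = 3322.8
  social housing: 1,200 × 18.4% = 220.8
Estimated total = 3719.16 → 3,720.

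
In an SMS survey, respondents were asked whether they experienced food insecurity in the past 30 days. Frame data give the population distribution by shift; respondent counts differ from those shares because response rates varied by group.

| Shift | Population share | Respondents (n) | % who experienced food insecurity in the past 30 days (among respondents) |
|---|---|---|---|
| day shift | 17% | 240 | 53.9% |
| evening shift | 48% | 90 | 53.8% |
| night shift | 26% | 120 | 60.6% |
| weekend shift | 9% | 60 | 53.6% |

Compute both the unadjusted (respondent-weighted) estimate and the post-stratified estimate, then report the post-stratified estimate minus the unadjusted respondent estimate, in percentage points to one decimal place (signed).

Without adjustment, the pooled respondent share is:
  (240/510)×53.9 + (90/510)×53.8 + (120/510)×60.6 + (60/510)×53.6 = 55.4235%
Reweighting by population shift shares:
  0.17×53.9 + 0.48×53.8 + 0.26×60.6 + 0.09×53.6 = 55.567%
Difference = 55.567 − 55.4235 = 0.1435 pp.

+0.1 percentage points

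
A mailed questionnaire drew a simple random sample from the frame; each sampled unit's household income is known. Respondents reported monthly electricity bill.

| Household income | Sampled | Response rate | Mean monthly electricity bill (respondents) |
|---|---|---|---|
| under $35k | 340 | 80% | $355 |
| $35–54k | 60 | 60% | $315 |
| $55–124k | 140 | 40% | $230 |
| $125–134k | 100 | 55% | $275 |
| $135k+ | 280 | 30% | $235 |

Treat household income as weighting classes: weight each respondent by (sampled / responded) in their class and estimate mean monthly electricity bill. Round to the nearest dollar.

Weighting each respondent by the inverse class response rate inflates each class back to its sampled size, so the class weight is n_sampled:
  under $35k: 340 × 355 = 120,700
  $35–54k: 60 × 315 = 18,900
  $55–124k: 140 × 230 = 32,200
  $125–134k: 100 × 275 = 27,500
  $135k+: 280 × 235 = 65,800
Adjusted estimate = 265,100 / 920 = 288.152 → $288.

$288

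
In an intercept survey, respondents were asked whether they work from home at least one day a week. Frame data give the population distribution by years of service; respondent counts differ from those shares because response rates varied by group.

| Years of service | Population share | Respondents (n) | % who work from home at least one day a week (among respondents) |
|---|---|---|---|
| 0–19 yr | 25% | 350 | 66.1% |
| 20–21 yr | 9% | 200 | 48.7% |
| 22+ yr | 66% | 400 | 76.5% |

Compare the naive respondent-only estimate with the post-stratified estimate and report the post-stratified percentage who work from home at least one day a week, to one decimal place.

Unadjusted (pooled respondent) estimate weights by respondent counts:
  (350/950)×66.1 + (200/950)×48.7 + (400/950)×76.5 = 66.8158%
Reweighting by population years of service shares:
  0.25×66.1 + 0.09×48.7 + 0.66×76.5 = 71.398%

71.4%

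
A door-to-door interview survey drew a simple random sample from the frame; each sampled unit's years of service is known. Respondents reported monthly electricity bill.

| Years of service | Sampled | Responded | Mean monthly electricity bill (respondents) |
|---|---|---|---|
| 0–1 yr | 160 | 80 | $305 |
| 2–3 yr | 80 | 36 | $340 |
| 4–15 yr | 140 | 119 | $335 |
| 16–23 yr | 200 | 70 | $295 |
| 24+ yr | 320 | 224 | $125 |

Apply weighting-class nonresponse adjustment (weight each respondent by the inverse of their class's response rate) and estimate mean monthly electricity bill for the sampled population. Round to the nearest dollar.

Response rates by class: 0–1 yr 80/160 = 50%, 2–3 yr 36/80 = 45%, 4–15 yr 119/140 = 85%, 16–23 yr 70/200 = 35%, 24+ yr 224/320 = 70%.
Each respondent's weight = sampled/responded in their class; summing within a class gives n_sampled, so:
  0–1 yr: 160 × 305 = 48,800
  2–3 yr: 80 × 340 = 27,200
  4–15 yr: 140 × 335 = 46,900
  16–23 yr: 200 × 295 = 59,000
  24+ yr: 320 × 125 = 40,000
Adjusted estimate = 221,900 / 900 = 246.556 → $247.

$247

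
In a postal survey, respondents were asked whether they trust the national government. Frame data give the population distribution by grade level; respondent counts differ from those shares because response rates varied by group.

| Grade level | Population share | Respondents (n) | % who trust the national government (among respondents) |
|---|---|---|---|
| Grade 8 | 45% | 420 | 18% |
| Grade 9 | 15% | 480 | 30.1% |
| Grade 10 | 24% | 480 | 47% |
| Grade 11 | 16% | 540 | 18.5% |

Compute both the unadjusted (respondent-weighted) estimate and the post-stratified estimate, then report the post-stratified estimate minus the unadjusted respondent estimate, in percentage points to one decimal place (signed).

-1.6 percentage points

Naive respondent-only estimate (weights = respondent counts):
  (420/1920)×18 + (480/1920)×30.1 + (480/1920)×47 + (540/1920)×18.5 = 28.4156%
Post-stratified estimate weights by population shares:
  0.45×18 + 0.15×30.1 + 0.24×47 + 0.16×18.5 = 26.855%
Difference = 26.855 − 28.4156 = -1.5606 pp.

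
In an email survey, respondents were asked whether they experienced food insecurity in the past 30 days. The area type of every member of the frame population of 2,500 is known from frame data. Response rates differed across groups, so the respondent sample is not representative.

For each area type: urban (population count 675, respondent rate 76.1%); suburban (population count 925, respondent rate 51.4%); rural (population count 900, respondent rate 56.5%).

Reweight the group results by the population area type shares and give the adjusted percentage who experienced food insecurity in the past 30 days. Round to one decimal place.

Weight each group's respondent value by its population share:
  urban: (675/2,500) × 76.1 = 20.547
  suburban: (925/2,500) × 51.4 = 19.018
  rural: (900/2,500) × 56.5 = 20.34
Post-stratified estimate = 59.905 → 59.9%.

59.9%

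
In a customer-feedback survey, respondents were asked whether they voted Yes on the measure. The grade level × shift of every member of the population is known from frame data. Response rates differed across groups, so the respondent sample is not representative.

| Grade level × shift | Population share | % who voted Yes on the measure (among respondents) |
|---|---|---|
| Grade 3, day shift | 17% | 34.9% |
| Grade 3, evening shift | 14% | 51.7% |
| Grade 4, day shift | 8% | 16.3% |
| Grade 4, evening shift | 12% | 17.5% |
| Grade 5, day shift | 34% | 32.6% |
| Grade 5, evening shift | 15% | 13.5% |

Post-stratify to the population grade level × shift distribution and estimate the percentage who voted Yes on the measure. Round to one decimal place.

29.7%

Weight each group's respondent value by its population share:
  Grade 3, day shift: 0.17 × 34.9 = 5.933
  Grade 3, evening shift: 0.14 × 51.7 = 7.238
  Grade 4, day shift: 0.08 × 16.3 = 1.304
  Grade 4, evening shift: 0.12 × 17.5 = 2.1
  Grade 5, day shift: 0.34 × 32.6 = 11.084
  Grade 5, evening shift: 0.15 × 13.5 = 2.025
Post-stratified estimate = 29.684 → 29.7%.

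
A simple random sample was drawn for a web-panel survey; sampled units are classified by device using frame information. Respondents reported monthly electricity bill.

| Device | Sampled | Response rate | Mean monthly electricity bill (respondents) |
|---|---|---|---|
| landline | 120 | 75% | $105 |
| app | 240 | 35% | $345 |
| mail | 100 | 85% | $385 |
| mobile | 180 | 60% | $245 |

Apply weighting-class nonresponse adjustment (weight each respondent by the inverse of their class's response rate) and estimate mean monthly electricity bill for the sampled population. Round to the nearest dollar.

Inverse-response-rate weighting restores each class to its sampled count, so class totals weight by n_sampled:
  landline: 120 × 105 = 12,600
  app: 240 × 345 = 82,800
  mail: 100 × 385 = 38,500
  mobile: 180 × 245 = 44,100
Adjusted estimate = 178,000 / 640 = 278.125 → $278.

$278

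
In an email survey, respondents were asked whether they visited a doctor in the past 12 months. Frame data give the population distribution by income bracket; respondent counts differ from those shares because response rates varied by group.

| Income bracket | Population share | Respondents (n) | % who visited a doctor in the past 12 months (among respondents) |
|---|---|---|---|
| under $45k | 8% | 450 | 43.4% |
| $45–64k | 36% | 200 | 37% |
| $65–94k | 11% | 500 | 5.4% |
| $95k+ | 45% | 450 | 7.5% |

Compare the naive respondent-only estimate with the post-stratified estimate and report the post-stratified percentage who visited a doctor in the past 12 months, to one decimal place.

Without adjustment, the pooled respondent share is:
  (450/1600)×43.4 + (200/1600)×37 + (500/1600)×5.4 + (450/1600)×7.5 = 20.6281%
Reweighting by population income bracket shares:
  0.08×43.4 + 0.36×37 + 0.11×5.4 + 0.45×7.5 = 20.761%

20.8%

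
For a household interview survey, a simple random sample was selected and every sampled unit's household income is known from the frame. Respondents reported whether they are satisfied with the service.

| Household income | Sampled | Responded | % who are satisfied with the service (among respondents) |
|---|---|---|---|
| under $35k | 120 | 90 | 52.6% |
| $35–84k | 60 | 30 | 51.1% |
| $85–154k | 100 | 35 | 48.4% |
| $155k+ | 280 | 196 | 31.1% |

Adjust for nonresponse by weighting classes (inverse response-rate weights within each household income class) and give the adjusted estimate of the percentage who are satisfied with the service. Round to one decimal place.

40.9%

Class response rates: under $35k 90/120 = 75%, $35–84k 30/60 = 50%, $85–154k 35/100 = 35%, $155k+ 196/280 = 70%.
Inverse-response-rate weighting restores each class to its sampled count, so class totals weight by n_sampled:
  under $35k: 120 × 52.6 = 6312
  $35–84k: 60 × 51.1 = 3066
  $85–154k: 100 × 48.4 = 4840
  $155k+: 280 × 31.1 = 8708
Adjusted estimate = 22,926 / 560 = 40.9393 → 40.9%.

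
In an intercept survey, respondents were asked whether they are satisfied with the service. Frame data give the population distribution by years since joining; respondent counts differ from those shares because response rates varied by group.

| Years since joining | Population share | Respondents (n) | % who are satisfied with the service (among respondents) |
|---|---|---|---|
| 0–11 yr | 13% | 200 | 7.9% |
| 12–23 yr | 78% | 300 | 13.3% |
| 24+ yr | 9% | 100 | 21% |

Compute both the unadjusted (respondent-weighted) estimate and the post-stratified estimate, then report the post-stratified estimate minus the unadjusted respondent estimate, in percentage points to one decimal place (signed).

Naive respondent-only estimate (weights = respondent counts):
  (200/600)×7.9 + (300/600)×13.3 + (100/600)×21 = 12.7833%
Post-stratified estimate weights by population shares:
  0.13×7.9 + 0.78×13.3 + 0.09×21 = 13.291%
Difference = 13.291 − 12.7833 = 0.5077 pp.

+0.5 percentage points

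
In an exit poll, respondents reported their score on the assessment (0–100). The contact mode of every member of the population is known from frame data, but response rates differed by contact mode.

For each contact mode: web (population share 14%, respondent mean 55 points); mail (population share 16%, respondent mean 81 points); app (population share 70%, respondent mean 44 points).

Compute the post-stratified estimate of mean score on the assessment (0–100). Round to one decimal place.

Post-stratification weights by population share, not respondent share:
  web: 0.14 × 55 = 7.7
  mail: 0.16 × 81 = 12.96
  app: 0.7 × 44 = 30.8
Post-stratified estimate = 51.46 → 51.5.

51.5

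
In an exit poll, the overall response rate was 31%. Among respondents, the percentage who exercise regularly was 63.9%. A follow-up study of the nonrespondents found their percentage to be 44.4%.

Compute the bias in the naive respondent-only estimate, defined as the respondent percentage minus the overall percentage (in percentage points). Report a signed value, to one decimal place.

+13.5 percentage points

Nonresponse fraction = 1 − 0.31 = 0.69.
Bias = (nonresponse fraction) × (respondent percentage − nonrespondent percentage)
     = 0.69 × (63.9 − 44.4) = 0.69 × 19.5 = 13.455.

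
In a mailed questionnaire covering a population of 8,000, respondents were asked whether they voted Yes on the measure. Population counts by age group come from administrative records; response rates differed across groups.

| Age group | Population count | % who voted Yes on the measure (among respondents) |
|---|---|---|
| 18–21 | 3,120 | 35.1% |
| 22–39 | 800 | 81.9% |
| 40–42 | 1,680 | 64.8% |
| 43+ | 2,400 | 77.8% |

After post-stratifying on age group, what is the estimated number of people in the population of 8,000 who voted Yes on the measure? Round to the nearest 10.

4,710

Apply each group's respondent rate to its population count:
  18–21: 3,120 × 35.1% = 1095.12
  22–39: 800 × 81.9% = 655.2
  40–42: 1,680 × 64.8% = 1088.64
  43+: 2,400 × 77.8% = 1867.2
Estimated total = 4706.16 → 4,710.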